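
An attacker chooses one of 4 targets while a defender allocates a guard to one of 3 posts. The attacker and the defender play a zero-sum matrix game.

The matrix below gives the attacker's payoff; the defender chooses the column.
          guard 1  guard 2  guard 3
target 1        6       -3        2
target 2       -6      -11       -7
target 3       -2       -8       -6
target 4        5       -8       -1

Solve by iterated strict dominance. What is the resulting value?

Row target 3 is strictly dominated by row target 1 (6>-2, -3>-8, 2>-6); eliminate target 3.
Row target 4 is strictly dominated by row target 1 (6>5, -3>-8, 2>-1); eliminate target 4.
Column guard 3 is strictly dominated by guard 2 for the defender (-3<2, -11<-7); eliminate guard 3.
Column guard 1 is strictly dominated by guard 2 for the defender (-3<6, -11<-6); eliminate guard 1.
Row target 2 is strictly dominated by row target 1 (-3>-11); eliminate target 2.
Only (target 1, guard 2) remains, with payoff -3.

-3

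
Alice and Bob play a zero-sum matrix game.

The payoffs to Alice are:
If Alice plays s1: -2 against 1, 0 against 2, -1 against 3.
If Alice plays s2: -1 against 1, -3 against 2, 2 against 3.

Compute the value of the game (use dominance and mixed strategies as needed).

-3/2

Column 3 is strictly dominated by 1 for Bob (it gives Alice more in every row).
The remaining 2×2 game on (s1, s2) × (1, 2) has no saddle point. Let Alice play s1 with probability p; indifference gives −2p − (1−p) = −3(1−p), so p = 1/2.
Similarly Bob's optimal q on 1 is 3/4, and the value is -2·(3/4) + (0)·(1/4) = -3/2.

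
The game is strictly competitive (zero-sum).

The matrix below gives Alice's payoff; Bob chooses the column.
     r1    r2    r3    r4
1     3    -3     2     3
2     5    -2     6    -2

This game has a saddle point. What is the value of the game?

-2

Row minima: -3, -2 → Alice's maximin is -2.
Column maxima: 5, -2, 6, 3 → Bob's minimax is -2.
They coincide at (2, r2), so the value is -2.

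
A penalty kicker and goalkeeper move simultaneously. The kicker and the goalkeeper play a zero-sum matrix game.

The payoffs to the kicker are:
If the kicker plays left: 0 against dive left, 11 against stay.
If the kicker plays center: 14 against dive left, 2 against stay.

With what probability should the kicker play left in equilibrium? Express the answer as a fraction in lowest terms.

Row minima are 0 and 2, so the kicker's maximin is 2; column maxima are 14 and 11, so the goalkeeper's minimax is 11. These differ, so the equilibrium is in mixed strategies.
Let the kicker play left with probability p. The goalkeeper is indifferent when 14(1−p) = 11p + 2(1−p), giving p = 12/23.

12/23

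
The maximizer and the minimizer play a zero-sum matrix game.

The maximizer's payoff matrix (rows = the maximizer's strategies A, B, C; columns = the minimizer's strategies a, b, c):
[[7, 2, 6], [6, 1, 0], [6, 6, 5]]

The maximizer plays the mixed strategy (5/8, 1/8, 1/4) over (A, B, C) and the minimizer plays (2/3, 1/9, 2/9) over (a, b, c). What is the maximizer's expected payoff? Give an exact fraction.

Against (2/3, 1/9, 2/9), each row's expected payoff is A: 56/9; B: 37/9; C: 52/9.
Taking the (5/8, 1/8, 1/4)-weighted average: (5/8)·(56/9) + (1/8)·(37/9) + (1/4)·(52/9) = 421/72.

421/72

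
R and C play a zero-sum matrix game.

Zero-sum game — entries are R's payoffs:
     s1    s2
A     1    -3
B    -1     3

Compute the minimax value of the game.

Row minima are -3 and -1, so R's maximin is -1; column maxima are 1 and 3, so C's minimax is 1. These differ, so the equilibrium is in mixed strategies.
Let R play A with probability p. C is indifferent when p − (1−p) = −3p + 3(1−p), giving p = 1/2.
Let C play s1 with probability q. R is indifferent when q − 3(1−q) = −q + 3(1−q), giving q = 3/4.
The value is 1·(3/4) + (-3)·(1/4) = 0.

0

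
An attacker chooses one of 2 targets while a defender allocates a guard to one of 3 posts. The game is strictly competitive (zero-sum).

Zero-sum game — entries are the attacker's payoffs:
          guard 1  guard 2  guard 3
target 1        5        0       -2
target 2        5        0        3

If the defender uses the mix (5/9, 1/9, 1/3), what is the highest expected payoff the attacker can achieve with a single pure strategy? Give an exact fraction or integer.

target 1: (5)·(5/9) + (0)·(1/9) + (-2)·(1/3) = 19/9.
target 2: (5)·(5/9) + (0)·(1/9) + (3)·(1/3) = 34/9.
The best pure response is target 2 with expected payoff 34/9.

34/9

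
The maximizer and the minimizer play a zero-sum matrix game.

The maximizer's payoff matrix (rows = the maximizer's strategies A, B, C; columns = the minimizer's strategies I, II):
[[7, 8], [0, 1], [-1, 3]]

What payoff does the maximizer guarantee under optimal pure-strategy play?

7

Row minima: 7, 0, -1 → the maximizer's maximin is 7.
Column maxima: 7, 8 → the minimizer's minimax is 7.
They coincide at (A, I), so the value is 7.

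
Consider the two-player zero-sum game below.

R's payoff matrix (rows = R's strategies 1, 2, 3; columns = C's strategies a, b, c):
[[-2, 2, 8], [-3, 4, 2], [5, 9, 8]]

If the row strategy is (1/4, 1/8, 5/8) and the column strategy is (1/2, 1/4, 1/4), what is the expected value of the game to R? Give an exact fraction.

147/32

Against (1/2, 1/4, 1/4), each row's expected payoff is 1: 3/2; 2: 0; 3: 27/4.
Taking the (1/4, 1/8, 5/8)-weighted average: (1/4)·(3/2) + (1/8)·(0) + (5/8)·(27/4) = 147/32.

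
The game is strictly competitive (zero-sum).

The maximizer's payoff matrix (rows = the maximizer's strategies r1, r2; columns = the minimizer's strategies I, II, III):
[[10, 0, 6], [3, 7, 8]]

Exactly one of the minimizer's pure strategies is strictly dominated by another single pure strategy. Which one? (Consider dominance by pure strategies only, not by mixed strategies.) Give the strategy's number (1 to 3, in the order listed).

3

The minimizer prefers columns that give the maximizer less. Compare III with II: 0 < 6, 7 < 8.
So II strictly dominates III for the minimizer; III is strictly dominated.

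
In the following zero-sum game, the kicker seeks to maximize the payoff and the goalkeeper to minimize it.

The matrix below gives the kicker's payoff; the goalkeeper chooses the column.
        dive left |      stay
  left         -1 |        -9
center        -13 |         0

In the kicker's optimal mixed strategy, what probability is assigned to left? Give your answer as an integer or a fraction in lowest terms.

Row minima are -9 and -13, so the kicker's maximin is -9; column maxima are -1 and 0, so the goalkeeper's minimax is -1. These differ, so the equilibrium is in mixed strategies.
Let the kicker play left with probability p. The goalkeeper is indifferent when −p − 13(1−p) = −9p, giving p = 13/21.

13/21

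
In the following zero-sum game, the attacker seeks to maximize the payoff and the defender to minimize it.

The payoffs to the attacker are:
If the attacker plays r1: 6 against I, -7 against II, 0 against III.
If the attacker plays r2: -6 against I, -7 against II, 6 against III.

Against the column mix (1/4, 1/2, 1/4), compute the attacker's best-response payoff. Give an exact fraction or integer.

-2

r1: (6)·(1/4) + (-7)·(1/2) + (0)·(1/4) = -2.
r2: (-6)·(1/4) + (-7)·(1/2) + (6)·(1/4) = -7/2.
The best pure response is r1 with expected payoff -2.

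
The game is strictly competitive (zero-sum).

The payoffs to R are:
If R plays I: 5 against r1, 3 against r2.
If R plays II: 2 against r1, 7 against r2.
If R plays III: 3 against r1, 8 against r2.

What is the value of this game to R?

31/7

Row II is strictly dominated by row III, so R never plays it.
The remaining 2×2 game on (I, III) × (r1, r2) has no saddle point. Let R play I with probability p; indifference gives 5p + 3(1−p) = 3p + 8(1−p), so p = 5/7.
Similarly C's optimal q on r1 is 5/7, and the value is 5·(5/7) + (3)·(2/7) = 31/7.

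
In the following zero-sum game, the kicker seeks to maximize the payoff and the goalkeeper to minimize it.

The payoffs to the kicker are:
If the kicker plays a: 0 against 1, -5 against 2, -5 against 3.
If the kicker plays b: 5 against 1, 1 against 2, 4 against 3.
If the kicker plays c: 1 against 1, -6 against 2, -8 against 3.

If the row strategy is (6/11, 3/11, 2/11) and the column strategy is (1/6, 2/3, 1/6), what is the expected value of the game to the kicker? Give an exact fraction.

Against (1/6, 2/3, 1/6), each row's expected payoff is a: -25/6; b: 13/6; c: -31/6.
Taking the (6/11, 3/11, 2/11)-weighted average: (6/11)·(-25/6) + (3/11)·(13/6) + (2/11)·(-31/6) = -173/66.

-173/66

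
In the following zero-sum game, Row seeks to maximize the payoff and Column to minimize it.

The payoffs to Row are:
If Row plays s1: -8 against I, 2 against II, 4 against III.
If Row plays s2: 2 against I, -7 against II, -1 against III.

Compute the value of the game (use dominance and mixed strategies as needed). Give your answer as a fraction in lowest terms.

Column III is strictly dominated by II for Column (it gives Row more in every row).
The remaining 2×2 game on (s1, s2) × (I, II) has no saddle point. Let Row play s1 with probability p; indifference gives −8p + 2(1−p) = 2p − 7(1−p), so p = 9/19.
Similarly Column's optimal q on I is 9/19, and the value is -8·(9/19) + (2)·(10/19) = -52/19.

-52/19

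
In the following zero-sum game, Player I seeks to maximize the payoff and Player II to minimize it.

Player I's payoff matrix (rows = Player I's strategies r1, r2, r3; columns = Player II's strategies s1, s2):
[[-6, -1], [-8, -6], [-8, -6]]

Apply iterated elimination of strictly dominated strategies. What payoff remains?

-6

Row r2 is strictly dominated by row r1 (-6>-8, -1>-6); eliminate r2.
Column s2 is strictly dominated by s1 for Player II (-6<-1, -8<-6); eliminate s2.
Row r3 is strictly dominated by row r1 (-6>-8); eliminate r3.
Only (r1, s1) remains, with payoff -6.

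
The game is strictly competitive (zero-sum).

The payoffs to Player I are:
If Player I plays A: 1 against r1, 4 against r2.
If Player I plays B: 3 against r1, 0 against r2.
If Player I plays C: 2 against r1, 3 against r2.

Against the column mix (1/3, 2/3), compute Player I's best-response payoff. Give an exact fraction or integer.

3

A: (1)·(1/3) + (4)·(2/3) = 3.
B: (3)·(1/3) + (0)·(2/3) = 1.
C: (2)·(1/3) + (3)·(2/3) = 8/3.
The best pure response is A with expected payoff 3.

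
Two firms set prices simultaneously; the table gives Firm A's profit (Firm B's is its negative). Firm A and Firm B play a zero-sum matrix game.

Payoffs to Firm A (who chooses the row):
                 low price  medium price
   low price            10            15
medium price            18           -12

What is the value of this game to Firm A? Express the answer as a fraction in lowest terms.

Row minima are 10 and -12, so Firm A's maximin is 10; column maxima are 18 and 15, so Firm B's minimax is 15. These differ, so the equilibrium is in mixed strategies.
Let Firm A play low price with probability p. Firm B is indifferent when 10p + 18(1−p) = 15p − 12(1−p), giving p = 6/7.
Let Firm B play low price with probability q. Firm A is indifferent when 10q + 15(1−q) = 18q − 12(1−q), giving q = 27/35.
The value is 10·(27/35) + (15)·(8/35) = 78/7.

78/7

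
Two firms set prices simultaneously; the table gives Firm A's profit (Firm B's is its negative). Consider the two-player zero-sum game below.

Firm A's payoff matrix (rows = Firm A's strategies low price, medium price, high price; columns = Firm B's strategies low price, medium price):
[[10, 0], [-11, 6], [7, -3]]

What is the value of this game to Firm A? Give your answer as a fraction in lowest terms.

Row high price is strictly dominated by row low price, so Firm A never plays it.
The remaining 2×2 game on (low price, medium price) × (low price, medium price) has no saddle point. Let Firm A play low price with probability p; indifference gives 10p − 11(1−p) = 6(1−p), so p = 17/27.
Similarly Firm B's optimal q on low price is 2/9, and the value is 10·(2/9) + (0)·(7/9) = 20/9.

20/9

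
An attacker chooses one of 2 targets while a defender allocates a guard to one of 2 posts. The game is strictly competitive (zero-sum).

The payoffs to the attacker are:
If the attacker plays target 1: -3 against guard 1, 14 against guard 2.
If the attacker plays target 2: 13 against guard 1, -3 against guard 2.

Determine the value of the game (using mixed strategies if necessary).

Row minima are -3 and -3, so the attacker's maximin is -3; column maxima are 13 and 14, so the defender's minimax is 13. These differ, so the equilibrium is in mixed strategies.
Let the attacker play target 1 with probability p. The defender is indifferent when −3p + 13(1−p) = 14p − 3(1−p), giving p = 16/33.
Let the defender play guard 1 with probability q. The attacker is indifferent when −3q + 14(1−q) = 13q − 3(1−q), giving q = 17/33.
The value is -3·(17/33) + (14)·(16/33) = 173/33.

173/33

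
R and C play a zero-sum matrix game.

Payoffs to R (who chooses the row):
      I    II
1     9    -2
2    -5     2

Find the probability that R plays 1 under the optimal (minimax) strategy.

7/18

Row minima are -2 and -5, so R's maximin is -2; column maxima are 9 and 2, so C's minimax is 2. These differ, so the equilibrium is in mixed strategies.
Let R play 1 with probability p. C is indifferent when 9p − 5(1−p) = −2p + 2(1−p), giving p = 7/18.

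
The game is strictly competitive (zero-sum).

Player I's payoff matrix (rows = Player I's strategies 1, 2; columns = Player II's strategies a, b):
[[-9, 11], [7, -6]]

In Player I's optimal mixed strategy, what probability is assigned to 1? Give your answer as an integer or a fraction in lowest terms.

13/33

Row minima are -9 and -6, so Player I's maximin is -6; column maxima are 7 and 11, so Player II's minimax is 7. These differ, so the equilibrium is in mixed strategies.
Let Player I play 1 with probability p. Player II is indifferent when −9p + 7(1−p) = 11p − 6(1−p), giving p = 13/33.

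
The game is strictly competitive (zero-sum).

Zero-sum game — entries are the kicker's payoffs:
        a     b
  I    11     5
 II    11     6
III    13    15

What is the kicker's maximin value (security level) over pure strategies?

The worst-case payoff for each row is I: 5, II: 6, III: 13.
The best of these is 13.

13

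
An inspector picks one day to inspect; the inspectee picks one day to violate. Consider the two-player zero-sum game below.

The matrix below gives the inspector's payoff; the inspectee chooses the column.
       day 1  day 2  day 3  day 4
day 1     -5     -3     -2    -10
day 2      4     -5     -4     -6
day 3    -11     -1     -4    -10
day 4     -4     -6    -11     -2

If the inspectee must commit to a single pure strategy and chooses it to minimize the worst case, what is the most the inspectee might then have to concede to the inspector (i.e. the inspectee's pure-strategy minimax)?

The worst case (largest entry) in each column is day 1: 4, day 2: -1, day 3: -2, day 4: -2.
The best (smallest) of these is -2.

-2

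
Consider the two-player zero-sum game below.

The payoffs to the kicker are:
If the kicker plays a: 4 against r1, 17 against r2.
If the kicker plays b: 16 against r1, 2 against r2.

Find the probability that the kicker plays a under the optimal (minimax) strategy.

Row minima are 4 and 2, so the kicker's maximin is 4; column maxima are 16 and 17, so the goalkeeper's minimax is 16. These differ, so the equilibrium is in mixed strategies.
Let the kicker play a with probability p. The goalkeeper is indifferent when 4p + 16(1−p) = 17p + 2(1−p), giving p = 14/27.

14/27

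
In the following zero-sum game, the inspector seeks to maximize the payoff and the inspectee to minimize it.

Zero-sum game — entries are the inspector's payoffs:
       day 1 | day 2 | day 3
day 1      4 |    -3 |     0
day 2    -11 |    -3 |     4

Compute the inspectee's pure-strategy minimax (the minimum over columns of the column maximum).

The worst case (largest entry) in each column is day 1: 4, day 2: -3, day 3: 4.
The best (smallest) of these is -3.

-3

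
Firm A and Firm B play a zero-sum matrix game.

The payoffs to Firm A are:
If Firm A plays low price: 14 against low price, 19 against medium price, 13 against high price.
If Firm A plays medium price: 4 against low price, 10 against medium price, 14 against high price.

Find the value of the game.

Column medium price is strictly dominated by low price for Firm B (it gives Firm A more in every row).
The remaining 2×2 game on (low price, medium price) × (low price, high price) has no saddle point. Let Firm A play low price with probability p; indifference gives 14p + 4(1−p) = 13p + 14(1−p), so p = 10/11.
Similarly Firm B's optimal q on low price is 1/11, and the value is 14·(1/11) + (13)·(10/11) = 144/11.

144/11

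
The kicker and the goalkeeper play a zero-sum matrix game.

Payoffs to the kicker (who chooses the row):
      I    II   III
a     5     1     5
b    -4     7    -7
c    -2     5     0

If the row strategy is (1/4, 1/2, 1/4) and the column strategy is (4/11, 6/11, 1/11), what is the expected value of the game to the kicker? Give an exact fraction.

Against (4/11, 6/11, 1/11), each row's expected payoff is a: 31/11; b: 19/11; c: 2.
Taking the (1/4, 1/2, 1/4)-weighted average: (1/4)·(31/11) + (1/2)·(19/11) + (1/4)·(2) = 91/44.

91/44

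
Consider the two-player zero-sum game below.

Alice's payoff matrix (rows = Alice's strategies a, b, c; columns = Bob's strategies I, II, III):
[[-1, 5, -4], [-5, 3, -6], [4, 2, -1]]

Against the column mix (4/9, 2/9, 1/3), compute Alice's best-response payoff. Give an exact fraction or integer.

17/9

a: (-1)·(4/9) + (5)·(2/9) + (-4)·(1/3) = -2/3.
b: (-5)·(4/9) + (3)·(2/9) + (-6)·(1/3) = -32/9.
c: (4)·(4/9) + (2)·(2/9) + (-1)·(1/3) = 17/9.
The best pure response is c with expected payoff 17/9.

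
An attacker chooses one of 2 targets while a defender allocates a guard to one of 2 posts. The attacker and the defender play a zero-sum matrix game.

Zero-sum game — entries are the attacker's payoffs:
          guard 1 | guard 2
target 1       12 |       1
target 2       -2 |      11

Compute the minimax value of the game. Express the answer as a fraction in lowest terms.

67/12

Row minima are 1 and -2, so the attacker's maximin is 1; column maxima are 12 and 11, so the defender's minimax is 11. These differ, so the equilibrium is in mixed strategies.
Let the attacker play target 1 with probability p. The defender is indifferent when 12p − 2(1−p) = p + 11(1−p), giving p = 13/24.
Let the defender play guard 1 with probability q. The attacker is indifferent when 12q + (1−q) = −2q + 11(1−q), giving q = 5/12.
The value is 12·(5/12) + (1)·(7/12) = 67/12.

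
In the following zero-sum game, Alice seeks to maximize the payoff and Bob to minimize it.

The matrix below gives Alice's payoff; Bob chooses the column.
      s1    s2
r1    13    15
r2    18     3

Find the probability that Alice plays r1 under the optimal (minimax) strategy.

15/17

Row minima are 13 and 3, so Alice's maximin is 13; column maxima are 18 and 15, so Bob's minimax is 15. These differ, so the equilibrium is in mixed strategies.
Let Alice play r1 with probability p. Bob is indifferent when 13p + 18(1−p) = 15p + 3(1−p), giving p = 15/17.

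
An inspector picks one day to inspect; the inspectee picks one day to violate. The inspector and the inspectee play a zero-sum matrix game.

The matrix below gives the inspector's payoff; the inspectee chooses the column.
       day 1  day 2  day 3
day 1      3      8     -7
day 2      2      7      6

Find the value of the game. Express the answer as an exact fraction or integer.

Column day 2 is strictly dominated by day 1 for the inspectee (it gives the inspector more in every row).
The remaining 2×2 game on (day 1, day 2) × (day 1, day 3) has no saddle point. Let the inspector play day 1 with probability p; indifference gives 3p + 2(1−p) = −7p + 6(1−p), so p = 2/7.
Similarly the inspectee's optimal q on day 1 is 13/14, and the value is 3·(13/14) + (-7)·(1/14) = 16/7.

16/7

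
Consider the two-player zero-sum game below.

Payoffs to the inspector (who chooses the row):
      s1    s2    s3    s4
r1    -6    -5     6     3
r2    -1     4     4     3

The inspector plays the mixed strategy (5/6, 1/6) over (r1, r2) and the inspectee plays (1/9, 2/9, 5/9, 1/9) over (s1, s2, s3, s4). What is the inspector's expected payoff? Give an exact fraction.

115/54

Against (1/9, 2/9, 5/9, 1/9), each row's expected payoff is r1: 17/9; r2: 10/3.
Taking the (5/6, 1/6)-weighted average: (5/6)·(17/9) + (1/6)·(10/3) = 115/54.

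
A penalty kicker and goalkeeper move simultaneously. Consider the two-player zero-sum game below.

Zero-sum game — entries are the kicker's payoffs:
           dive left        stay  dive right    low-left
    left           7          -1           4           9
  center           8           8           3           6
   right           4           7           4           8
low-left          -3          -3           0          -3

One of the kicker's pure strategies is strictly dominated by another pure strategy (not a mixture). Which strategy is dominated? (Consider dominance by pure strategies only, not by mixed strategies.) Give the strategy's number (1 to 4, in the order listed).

4

Compare low-left with left: 7 > -3, -1 > -3, 4 > 0, 9 > -3.
So left strictly dominates low-left for the kicker; low-left is strictly dominated.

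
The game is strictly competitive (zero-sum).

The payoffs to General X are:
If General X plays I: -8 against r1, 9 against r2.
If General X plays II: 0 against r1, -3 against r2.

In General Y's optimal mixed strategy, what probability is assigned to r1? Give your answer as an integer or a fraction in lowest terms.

3/5

Row minima are -8 and -3, so General X's maximin is -3; column maxima are 0 and 9, so General Y's minimax is 0. These differ, so the equilibrium is in mixed strategies.
Let General Y play r1 with probability q. General X is indifferent when −8q + 9(1−q) = −3(1−q), giving q = 3/5.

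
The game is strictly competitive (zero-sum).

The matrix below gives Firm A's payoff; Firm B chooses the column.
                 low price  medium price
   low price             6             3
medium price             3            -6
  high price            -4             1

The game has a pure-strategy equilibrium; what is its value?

Row minima: 3, -6, -4 → Firm A's maximin is 3.
Column maxima: 6, 3 → Firm B's minimax is 3.
They coincide at (low price, medium price), so the value is 3.

3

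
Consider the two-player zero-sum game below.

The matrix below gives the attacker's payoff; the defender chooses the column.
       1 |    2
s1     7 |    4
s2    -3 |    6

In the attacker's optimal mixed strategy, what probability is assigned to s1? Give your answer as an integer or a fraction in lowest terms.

3/4

Row minima are 4 and -3, so the attacker's maximin is 4; column maxima are 7 and 6, so the defender's minimax is 6. These differ, so the equilibrium is in mixed strategies.
Let the attacker play s1 with probability p. The defender is indifferent when 7p − 3(1−p) = 4p + 6(1−p), giving p = 3/4.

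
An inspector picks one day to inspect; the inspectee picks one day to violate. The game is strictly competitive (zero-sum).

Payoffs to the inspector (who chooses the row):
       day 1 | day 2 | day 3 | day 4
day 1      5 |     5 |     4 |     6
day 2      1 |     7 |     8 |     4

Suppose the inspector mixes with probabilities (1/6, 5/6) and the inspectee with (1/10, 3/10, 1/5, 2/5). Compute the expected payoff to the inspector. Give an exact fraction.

161/30

Against (1/10, 3/10, 1/5, 2/5), each row's expected payoff is day 1: 26/5; day 2: 27/5.
Taking the (1/6, 5/6)-weighted average: (1/6)·(26/5) + (5/6)·(27/5) = 161/30.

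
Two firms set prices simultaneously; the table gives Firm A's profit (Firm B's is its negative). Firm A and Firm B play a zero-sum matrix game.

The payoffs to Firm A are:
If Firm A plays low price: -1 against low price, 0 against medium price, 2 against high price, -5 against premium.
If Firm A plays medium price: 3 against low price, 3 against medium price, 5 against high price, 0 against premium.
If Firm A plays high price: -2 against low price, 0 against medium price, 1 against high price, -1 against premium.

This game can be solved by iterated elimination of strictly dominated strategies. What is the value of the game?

Column medium price is strictly dominated by premium for Firm B (-5<0, 0<3, -1<0); eliminate medium price.
Column high price is strictly dominated by low price for Firm B (-1<2, 3<5, -2<1); eliminate high price.
Row low price is strictly dominated by row medium price (3>-1, 0>-5); eliminate low price.
Row high price is strictly dominated by row medium price (3>-2, 0>-1); eliminate high price.
Column low price is strictly dominated by premium for Firm B (0<3); eliminate low price.
Only (medium price, premium) remains, with payoff 0.

0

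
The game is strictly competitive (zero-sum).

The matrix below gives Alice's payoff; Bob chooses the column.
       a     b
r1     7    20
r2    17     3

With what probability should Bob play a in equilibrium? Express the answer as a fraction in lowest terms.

Row minima are 7 and 3, so Alice's maximin is 7; column maxima are 17 and 20, so Bob's minimax is 17. These differ, so the equilibrium is in mixed strategies.
Let Bob play a with probability q. Alice is indifferent when 7q + 20(1−q) = 17q + 3(1−q), giving q = 17/27.

17/27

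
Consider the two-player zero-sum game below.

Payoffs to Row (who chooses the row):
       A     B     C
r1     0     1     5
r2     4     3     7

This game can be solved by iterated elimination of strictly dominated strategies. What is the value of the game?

3

Column C is strictly dominated by A for Column (0<5, 4<7); eliminate C.
Row r1 is strictly dominated by row r2 (4>0, 3>1); eliminate r1.
Column A is strictly dominated by B for Column (3<4); eliminate A.
Only (r2, B) remains, with payoff 3.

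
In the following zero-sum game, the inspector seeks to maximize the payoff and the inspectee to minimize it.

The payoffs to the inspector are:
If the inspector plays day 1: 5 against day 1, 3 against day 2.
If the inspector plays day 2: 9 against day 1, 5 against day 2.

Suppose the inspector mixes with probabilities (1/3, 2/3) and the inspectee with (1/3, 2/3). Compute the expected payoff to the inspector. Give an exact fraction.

Against (1/3, 2/3), each row's expected payoff is day 1: 11/3; day 2: 19/3.
Taking the (1/3, 2/3)-weighted average: (1/3)·(11/3) + (2/3)·(19/3) = 49/9.

49/9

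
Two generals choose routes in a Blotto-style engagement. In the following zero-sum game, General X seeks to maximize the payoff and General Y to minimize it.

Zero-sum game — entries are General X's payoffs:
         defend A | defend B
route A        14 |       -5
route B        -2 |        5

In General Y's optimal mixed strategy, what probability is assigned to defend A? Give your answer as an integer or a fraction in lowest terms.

Row minima are -5 and -2, so General X's maximin is -2; column maxima are 14 and 5, so General Y's minimax is 5. These differ, so the equilibrium is in mixed strategies.
Let General Y play defend A with probability q. General X is indifferent when 14q − 5(1−q) = −2q + 5(1−q), giving q = 5/13.

5/13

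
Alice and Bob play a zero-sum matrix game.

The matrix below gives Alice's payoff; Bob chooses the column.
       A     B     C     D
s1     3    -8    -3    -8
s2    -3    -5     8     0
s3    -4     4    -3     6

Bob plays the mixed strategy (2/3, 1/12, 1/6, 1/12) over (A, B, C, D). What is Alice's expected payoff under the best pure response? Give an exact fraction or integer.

1/6

s1: (3)·(2/3) + (-8)·(1/12) + (-3)·(1/6) + (-8)·(1/12) = 1/6.
s2: (-3)·(2/3) + (-5)·(1/12) + (8)·(1/6) + (0)·(1/12) = -13/12.
s3: (-4)·(2/3) + (4)·(1/12) + (-3)·(1/6) + (6)·(1/12) = -7/3.
The best pure response is s1 with expected payoff 1/6.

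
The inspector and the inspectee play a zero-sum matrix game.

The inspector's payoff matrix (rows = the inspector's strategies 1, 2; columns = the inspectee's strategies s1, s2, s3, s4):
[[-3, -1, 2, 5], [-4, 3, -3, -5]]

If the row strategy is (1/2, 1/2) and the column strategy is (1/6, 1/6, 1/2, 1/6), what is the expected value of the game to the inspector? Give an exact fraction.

-2/3

Against (1/6, 1/6, 1/2, 1/6), each row's expected payoff is 1: 7/6; 2: -5/2.
Taking the (1/2, 1/2)-weighted average: (1/2)·(7/6) + (1/2)·(-5/2) = -2/3.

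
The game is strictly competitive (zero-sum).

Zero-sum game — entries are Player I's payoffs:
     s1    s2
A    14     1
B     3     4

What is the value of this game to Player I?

53/14

Row minima are 1 and 3, so Player I's maximin is 3; column maxima are 14 and 4, so Player II's minimax is 4. These differ, so the equilibrium is in mixed strategies.
Let Player I play A with probability p. Player II is indifferent when 14p + 3(1−p) = p + 4(1−p), giving p = 1/14.
Let Player II play s1 with probability q. Player I is indifferent when 14q + (1−q) = 3q + 4(1−q), giving q = 3/14.
The value is 14·(3/14) + (1)·(11/14) = 53/14.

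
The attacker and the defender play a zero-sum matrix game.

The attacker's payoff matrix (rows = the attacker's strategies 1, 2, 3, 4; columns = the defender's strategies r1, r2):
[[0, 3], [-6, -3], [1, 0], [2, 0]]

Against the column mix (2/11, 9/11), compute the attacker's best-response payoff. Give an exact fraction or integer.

1: (0)·(2/11) + (3)·(9/11) = 27/11.
2: (-6)·(2/11) + (-3)·(9/11) = -39/11.
3: (1)·(2/11) + (0)·(9/11) = 2/11.
4: (2)·(2/11) + (0)·(9/11) = 4/11.
The best pure response is 1 with expected payoff 27/11.

27/11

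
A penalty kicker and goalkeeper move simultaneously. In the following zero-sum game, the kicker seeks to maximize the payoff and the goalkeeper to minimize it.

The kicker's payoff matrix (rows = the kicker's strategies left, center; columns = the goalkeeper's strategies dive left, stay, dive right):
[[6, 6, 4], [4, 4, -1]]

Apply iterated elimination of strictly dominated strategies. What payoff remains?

4

Column dive left is strictly dominated by dive right for the goalkeeper (4<6, -1<4); eliminate dive left.
Column stay is strictly dominated by dive right for the goalkeeper (4<6, -1<4); eliminate stay.
Row center is strictly dominated by row left (4>-1); eliminate center.
Only (left, dive right) remains, with payoff 4.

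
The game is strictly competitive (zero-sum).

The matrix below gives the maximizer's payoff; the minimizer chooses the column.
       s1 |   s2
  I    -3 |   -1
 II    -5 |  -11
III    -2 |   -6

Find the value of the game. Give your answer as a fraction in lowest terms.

-8/3

Row II is strictly dominated by row III, so the maximizer never plays it.
The remaining 2×2 game on (I, III) × (s1, s2) has no saddle point. Let the maximizer play I with probability p; indifference gives −3p − 2(1−p) = −p − 6(1−p), so p = 2/3.
Similarly the minimizer's optimal q on s1 is 5/6, and the value is -3·(5/6) + (-1)·(1/6) = -8/3.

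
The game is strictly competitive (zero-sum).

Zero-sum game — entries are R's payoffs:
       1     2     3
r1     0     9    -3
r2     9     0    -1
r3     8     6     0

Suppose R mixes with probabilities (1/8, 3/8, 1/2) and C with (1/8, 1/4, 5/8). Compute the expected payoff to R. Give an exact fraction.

95/64

Against (1/8, 1/4, 5/8), each row's expected payoff is r1: 3/8; r2: 1/2; r3: 5/2.
Taking the (1/8, 3/8, 1/2)-weighted average: (1/8)·(3/8) + (3/8)·(1/2) + (1/2)·(5/2) = 95/64.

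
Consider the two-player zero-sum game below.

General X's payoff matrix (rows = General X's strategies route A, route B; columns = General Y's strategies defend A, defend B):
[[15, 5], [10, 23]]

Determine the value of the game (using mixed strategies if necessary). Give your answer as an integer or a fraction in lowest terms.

295/23

Row minima are 5 and 10, so General X's maximin is 10; column maxima are 15 and 23, so General Y's minimax is 15. These differ, so the equilibrium is in mixed strategies.
Let General X play route A with probability p. General Y is indifferent when 15p + 10(1−p) = 5p + 23(1−p), giving p = 13/23.
Let General Y play defend A with probability q. General X is indifferent when 15q + 5(1−q) = 10q + 23(1−q), giving q = 18/23.
The value is 15·(18/23) + (5)·(5/23) = 295/23.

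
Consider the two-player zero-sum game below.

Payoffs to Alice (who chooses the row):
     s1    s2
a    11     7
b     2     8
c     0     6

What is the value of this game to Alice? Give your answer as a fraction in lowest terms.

Row c is strictly dominated by row b, so Alice never plays it.
The remaining 2×2 game on (a, b) × (s1, s2) has no saddle point. Let Alice play a with probability p; indifference gives 11p + 2(1−p) = 7p + 8(1−p), so p = 3/5.
Similarly Bob's optimal q on s1 is 1/10, and the value is 11·(1/10) + (7)·(9/10) = 37/5.

37/5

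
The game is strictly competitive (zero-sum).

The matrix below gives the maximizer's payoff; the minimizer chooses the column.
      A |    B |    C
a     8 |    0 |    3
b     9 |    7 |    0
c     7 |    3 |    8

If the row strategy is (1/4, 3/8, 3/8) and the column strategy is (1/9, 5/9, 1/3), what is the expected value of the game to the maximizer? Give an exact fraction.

Against (1/9, 5/9, 1/3), each row's expected payoff is a: 17/9; b: 44/9; c: 46/9.
Taking the (1/4, 3/8, 3/8)-weighted average: (1/4)·(17/9) + (3/8)·(44/9) + (3/8)·(46/9) = 38/9.

38/9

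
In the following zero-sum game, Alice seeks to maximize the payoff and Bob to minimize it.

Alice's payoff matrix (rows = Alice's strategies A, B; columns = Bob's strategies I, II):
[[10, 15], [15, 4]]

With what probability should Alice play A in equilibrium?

11/16

Row minima are 10 and 4, so Alice's maximin is 10; column maxima are 15 and 15, so Bob's minimax is 15. These differ, so the equilibrium is in mixed strategies.
Let Alice play A with probability p. Bob is indifferent when 10p + 15(1−p) = 15p + 4(1−p), giving p = 11/16.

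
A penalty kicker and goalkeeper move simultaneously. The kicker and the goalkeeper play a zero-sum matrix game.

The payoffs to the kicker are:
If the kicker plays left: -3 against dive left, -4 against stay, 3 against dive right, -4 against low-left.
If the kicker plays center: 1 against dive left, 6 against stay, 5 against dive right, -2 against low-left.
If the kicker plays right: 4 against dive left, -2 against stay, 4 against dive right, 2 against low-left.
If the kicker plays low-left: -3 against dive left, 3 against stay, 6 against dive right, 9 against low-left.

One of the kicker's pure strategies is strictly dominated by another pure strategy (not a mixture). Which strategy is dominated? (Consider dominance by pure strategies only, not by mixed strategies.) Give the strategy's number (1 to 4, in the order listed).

1

Compare left with center: 1 > -3, 6 > -4, 5 > 3, -2 > -4.
So center strictly dominates left for the kicker; left is strictly dominated.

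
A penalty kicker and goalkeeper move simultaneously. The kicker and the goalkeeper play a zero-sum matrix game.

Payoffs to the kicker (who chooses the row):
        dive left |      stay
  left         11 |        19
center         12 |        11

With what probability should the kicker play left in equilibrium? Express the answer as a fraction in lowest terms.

1/9

Row minima are 11 and 11, so the kicker's maximin is 11; column maxima are 12 and 19, so the goalkeeper's minimax is 12. These differ, so the equilibrium is in mixed strategies.
Let the kicker play left with probability p. The goalkeeper is indifferent when 11p + 12(1−p) = 19p + 11(1−p), giving p = 1/9.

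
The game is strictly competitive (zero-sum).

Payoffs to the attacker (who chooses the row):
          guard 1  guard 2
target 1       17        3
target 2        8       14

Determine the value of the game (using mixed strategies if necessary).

Row minima are 3 and 8, so the attacker's maximin is 8; column maxima are 17 and 14, so the defender's minimax is 14. These differ, so the equilibrium is in mixed strategies.
Let the attacker play target 1 with probability p. The defender is indifferent when 17p + 8(1−p) = 3p + 14(1−p), giving p = 3/10.
Let the defender play guard 1 with probability q. The attacker is indifferent when 17q + 3(1−q) = 8q + 14(1−q), giving q = 11/20.
The value is 17·(11/20) + (3)·(9/20) = 107/10.

107/10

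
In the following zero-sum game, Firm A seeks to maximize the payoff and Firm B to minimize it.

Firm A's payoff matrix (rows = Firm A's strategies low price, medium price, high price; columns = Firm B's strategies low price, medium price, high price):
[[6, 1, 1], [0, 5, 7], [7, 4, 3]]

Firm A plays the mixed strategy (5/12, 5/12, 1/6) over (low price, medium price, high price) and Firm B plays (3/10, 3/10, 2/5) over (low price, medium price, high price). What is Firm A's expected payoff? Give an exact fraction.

43/12

Against (3/10, 3/10, 2/5), each row's expected payoff is low price: 5/2; medium price: 43/10; high price: 9/2.
Taking the (5/12, 5/12, 1/6)-weighted average: (5/12)·(5/2) + (5/12)·(43/10) + (1/6)·(9/2) = 43/12.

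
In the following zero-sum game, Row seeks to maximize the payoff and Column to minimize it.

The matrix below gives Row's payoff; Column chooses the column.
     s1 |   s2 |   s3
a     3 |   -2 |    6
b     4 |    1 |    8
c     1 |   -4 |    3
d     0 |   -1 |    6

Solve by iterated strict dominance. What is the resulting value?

1

Column s1 is strictly dominated by s2 for Column (-2<3, 1<4, -4<1, -1<0); eliminate s1.
Row a is strictly dominated by row b (1>-2, 8>6); eliminate a.
Column s3 is strictly dominated by s2 for Column (1<8, -4<3, -1<6); eliminate s3.
Row c is strictly dominated by row b (1>-4); eliminate c.
Row d is strictly dominated by row b (1>-1); eliminate d.
Only (b, s2) remains, with payoff 1.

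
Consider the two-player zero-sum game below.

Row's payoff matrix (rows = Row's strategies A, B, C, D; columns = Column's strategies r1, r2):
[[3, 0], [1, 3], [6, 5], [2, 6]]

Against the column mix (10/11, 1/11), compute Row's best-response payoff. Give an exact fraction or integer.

65/11

A: (3)·(10/11) + (0)·(1/11) = 30/11.
B: (1)·(10/11) + (3)·(1/11) = 13/11.
C: (6)·(10/11) + (5)·(1/11) = 65/11.
D: (2)·(10/11) + (6)·(1/11) = 26/11.
The best pure response is C with expected payoff 65/11.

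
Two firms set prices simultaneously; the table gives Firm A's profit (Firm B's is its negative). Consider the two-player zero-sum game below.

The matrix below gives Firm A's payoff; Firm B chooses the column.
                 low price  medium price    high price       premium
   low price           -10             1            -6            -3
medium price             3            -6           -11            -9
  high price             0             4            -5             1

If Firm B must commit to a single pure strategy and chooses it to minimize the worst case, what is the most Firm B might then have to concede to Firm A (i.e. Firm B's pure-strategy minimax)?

The worst case (largest entry) in each column is low price: 3, medium price: 4, high price: -5, premium: 1.
The best (smallest) of these is -5.

-5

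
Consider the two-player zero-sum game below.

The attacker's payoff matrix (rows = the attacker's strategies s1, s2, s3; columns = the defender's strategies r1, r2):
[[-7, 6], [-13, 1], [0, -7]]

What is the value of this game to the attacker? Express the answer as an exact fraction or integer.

-49/20

Row s2 is strictly dominated by row s1, so the attacker never plays it.
The remaining 2×2 game on (s1, s3) × (r1, r2) has no saddle point. Let the attacker play s1 with probability p; indifference gives −7p = 6p − 7(1−p), so p = 7/20.
Similarly the defender's optimal q on r1 is 13/20, and the value is -7·(13/20) + (6)·(7/20) = -49/20.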